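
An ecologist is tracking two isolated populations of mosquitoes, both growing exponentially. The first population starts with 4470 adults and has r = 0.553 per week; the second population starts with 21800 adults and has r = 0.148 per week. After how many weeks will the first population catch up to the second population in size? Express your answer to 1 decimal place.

3.9 weeks

Set 4470·e^(0.553t) = 21800·e^(0.148t).
e^((0.553 − 0.148)t) = 21800/4470 → e^(0.405·t) = 4.877.
0.405·t = ln(4.877) = 1.5845, so t = 1.5845/0.405 = 3.9124.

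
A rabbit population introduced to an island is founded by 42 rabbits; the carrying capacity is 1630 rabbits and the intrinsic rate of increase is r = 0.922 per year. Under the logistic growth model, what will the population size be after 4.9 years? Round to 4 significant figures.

A = (K − N₀)/N₀ = (1630 − 42)/42 = 37.81.
N(t) = K/(1 + A·e^(−rt)) = 1630/(1 + 37.81×e^(−0.922×4.9)).
e^(−4.518) = 0.010913; denominator = 1 + 37.81×0.010913 = 1.4126.
N = 1630/1.4126 = 1153.89.

1154 rabbits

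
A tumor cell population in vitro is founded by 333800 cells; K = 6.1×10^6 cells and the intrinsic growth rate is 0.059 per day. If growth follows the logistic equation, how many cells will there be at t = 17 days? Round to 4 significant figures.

831500 cells

A = (K − N₀)/N₀ = (6.1×10^6 − 333800)/333800 = 17.274.
N(t) = K/(1 + A·e^(−rt)) = 6.1×10^6/(1 + 17.274×e^(−0.059×17)).
e^(−1.003) = 0.36678; denominator = 1 + 17.274×0.36678 = 7.3359.
N = 6.1×10^6/7.3359 = 831531.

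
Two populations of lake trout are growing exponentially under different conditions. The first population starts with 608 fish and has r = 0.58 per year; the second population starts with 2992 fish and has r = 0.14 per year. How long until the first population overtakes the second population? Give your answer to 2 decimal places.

Set 608·e^(0.58t) = 2992·e^(0.14t).
e^((0.58 − 0.14)t) = 2992/608 → e^(0.44·t) = 4.9211.
0.44·t = ln(4.9211) = 1.5935, so t = 1.5935/0.44 = 3.6216.

3.62 years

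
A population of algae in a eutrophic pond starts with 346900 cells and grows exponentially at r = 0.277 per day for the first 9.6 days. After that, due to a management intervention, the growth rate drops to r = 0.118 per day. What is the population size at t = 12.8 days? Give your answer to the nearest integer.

Phase 1: N(9.6) = 346900·e^(0.277×9.6) = 346900·e^2.659 = 4.955417×10^6.
Phase 2 runs for 12.8 − 9.6 = 3.2 days at r = 0.118.
N(12.8) = 4.955417×10^6·e^(0.118×3.2) = 4.955417×10^6·e^0.3776 = 7.228859×10^6.

7228859 cells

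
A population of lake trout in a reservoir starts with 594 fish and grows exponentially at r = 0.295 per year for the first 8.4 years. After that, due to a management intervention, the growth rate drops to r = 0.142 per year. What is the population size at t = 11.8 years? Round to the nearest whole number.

Phase 1: N(8.4) = 594·e^(0.295×8.4) = 594·e^2.478 = 7078.94.
Phase 2 runs for 11.8 − 8.4 = 3.4 years at r = 0.142.
N(11.8) = 7078.94·e^(0.142×3.4) = 7078.94·e^0.4828 = 11472.2.

11472 fish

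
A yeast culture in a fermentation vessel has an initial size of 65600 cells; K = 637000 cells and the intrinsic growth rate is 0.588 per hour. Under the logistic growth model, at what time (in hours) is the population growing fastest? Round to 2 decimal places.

Logistic growth is fastest at N = K/2 = 318500.
A = (K − N₀)/N₀ = 8.7104. Set K/(1 + A·e^(−rt)) = K/2 → A·e^(−rt) = 1.
e^(−0.588t) = 1/8.7104 = 0.114806, so t = ln(8.7104)/0.588 = 2.1645/0.588 = 3.6811.

3.68 hours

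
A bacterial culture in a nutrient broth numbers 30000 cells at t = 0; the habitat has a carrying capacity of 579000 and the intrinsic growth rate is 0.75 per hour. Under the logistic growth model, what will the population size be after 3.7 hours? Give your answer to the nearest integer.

A = (K − N₀)/N₀ = (579000 − 30000)/30000 = 18.3.
N(t) = K/(1 + A·e^(−rt)) = 579000/(1 + 18.3×e^(−0.75×3.7)).
e^(−2.775) = 0.062349; denominator = 1 + 18.3×0.062349 = 2.141.
N = 579000/2.141 = 270435.

270435 cells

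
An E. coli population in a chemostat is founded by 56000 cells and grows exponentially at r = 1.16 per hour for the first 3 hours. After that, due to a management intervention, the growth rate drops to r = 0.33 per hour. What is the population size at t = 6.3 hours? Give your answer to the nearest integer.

Phase 1: N(3) = 56000·e^(1.16×3) = 56000·e^3.48 = 1.817744×10^6.
Phase 2 runs for 6.3 − 3 = 3.3 hours at r = 0.33.
N(6.3) = 1.817744×10^6·e^(0.33×3.3) = 1.817744×10^6·e^1.089 = 5.401066×10^6.

5401066 cells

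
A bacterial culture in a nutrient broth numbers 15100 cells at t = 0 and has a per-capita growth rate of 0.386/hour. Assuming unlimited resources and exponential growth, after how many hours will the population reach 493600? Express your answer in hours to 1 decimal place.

9.0 hours

Set N₀·e^(rt) = 493600: e^(0.386·t) = 493600/15100 = 32.689.
0.386·t = ln(32.689) = 3.487, so t = 3.487/0.386 = 9.0338.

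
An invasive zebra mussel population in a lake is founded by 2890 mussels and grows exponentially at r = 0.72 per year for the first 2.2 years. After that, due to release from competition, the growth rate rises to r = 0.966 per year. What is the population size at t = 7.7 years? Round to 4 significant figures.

Phase 1: N(2.2) = 2890·e^(0.72×2.2) = 2890·e^1.584 = 14087.1.
Phase 2 runs for 7.7 − 2.2 = 5.5 years at r = 0.966.
N(7.7) = 14087.1·e^(0.966×5.5) = 14087.1·e^5.313 = 2.859084×10^6.

2859000 mussels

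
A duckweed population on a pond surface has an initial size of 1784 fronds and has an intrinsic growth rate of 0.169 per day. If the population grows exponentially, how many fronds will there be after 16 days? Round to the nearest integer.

N(t) = N₀·e^(rt) = 1784 × e^(0.169×16) = 1784 × e^2.704.
e^2.704 ≈ 14.939, so N ≈ 1784 × 14.939 = 26651.8.

26652 fronds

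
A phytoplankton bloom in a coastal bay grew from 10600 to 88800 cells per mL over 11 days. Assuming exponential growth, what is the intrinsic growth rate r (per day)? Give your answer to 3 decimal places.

0.193 per day

From N(t) = N₀·e^(rt): e^(r·11) = 88800/10600 = 8.3774.
r·11 = ln(8.3774) = 2.1255, so r = 2.1255/11 = 0.19323.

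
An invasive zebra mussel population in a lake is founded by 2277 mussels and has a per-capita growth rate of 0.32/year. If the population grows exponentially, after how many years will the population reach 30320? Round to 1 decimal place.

Set N₀·e^(rt) = 30320: e^(0.32·t) = 30320/2277 = 13.316.
0.32·t = ln(13.316) = 2.5889, so t = 2.5889/0.32 = 8.0905.

8.1 years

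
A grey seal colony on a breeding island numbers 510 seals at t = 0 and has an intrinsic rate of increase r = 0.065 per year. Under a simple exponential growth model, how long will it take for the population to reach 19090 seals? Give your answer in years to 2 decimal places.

55.73 years

Set N₀·e^(rt) = 19090: e^(0.065·t) = 19090/510 = 37.431.
0.065·t = ln(37.431) = 3.6225, so t = 3.6225/0.065 = 55.731.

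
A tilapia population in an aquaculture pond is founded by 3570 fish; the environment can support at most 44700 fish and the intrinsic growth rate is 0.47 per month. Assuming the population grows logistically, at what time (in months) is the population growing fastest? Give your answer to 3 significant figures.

Logistic growth is fastest at N = K/2 = 22350.
A = (K − N₀)/N₀ = 11.521. Set K/(1 + A·e^(−rt)) = K/2 → A·e^(−rt) = 1.
e^(−0.47t) = 1/11.521 = 0.086798, so t = ln(11.521)/0.47 = 2.4442/0.47 = 5.2004.

5.20 months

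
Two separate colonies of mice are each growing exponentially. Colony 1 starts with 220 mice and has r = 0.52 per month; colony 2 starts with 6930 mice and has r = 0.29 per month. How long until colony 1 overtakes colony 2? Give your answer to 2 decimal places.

Set 220·e^(0.52t) = 6930·e^(0.29t).
e^((0.52 − 0.29)t) = 6930/220 → e^(0.23·t) = 31.5.
0.23·t = ln(31.5) = 3.45, so t = 3.45/0.23 = 15.

15.00 months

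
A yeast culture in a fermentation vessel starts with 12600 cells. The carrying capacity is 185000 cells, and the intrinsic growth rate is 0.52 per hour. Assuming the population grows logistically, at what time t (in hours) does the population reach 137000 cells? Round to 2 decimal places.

7.05 hours

A = (K − N₀)/N₀ = (185000 − 12600)/12600 = 13.683.
Solve 185000/(1 + 13.683·e^(−0.52t)) = 137000: 1 + 13.683·e^(−0.52t) = 1.3504, so e^(−0.52t) = 0.0256067.
−0.52·t = ln(0.0256067) = -3.6649, so t = 3.6649/0.52 = 7.0479.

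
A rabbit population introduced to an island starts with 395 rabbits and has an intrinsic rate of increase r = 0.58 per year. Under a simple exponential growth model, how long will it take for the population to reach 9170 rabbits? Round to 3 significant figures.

5.42 years

Set N₀·e^(rt) = 9170: e^(0.58·t) = 9170/395 = 23.215.
0.58·t = ln(23.215) = 3.1448, so t = 3.1448/0.58 = 5.4221.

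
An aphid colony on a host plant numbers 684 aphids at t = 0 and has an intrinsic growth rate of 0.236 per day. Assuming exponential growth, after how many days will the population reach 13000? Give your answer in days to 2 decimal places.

Set N₀·e^(rt) = 13000: e^(0.236·t) = 13000/684 = 19.006.
0.236·t = ln(19.006) = 2.9447, so t = 2.9447/0.236 = 12.478.

12.48 days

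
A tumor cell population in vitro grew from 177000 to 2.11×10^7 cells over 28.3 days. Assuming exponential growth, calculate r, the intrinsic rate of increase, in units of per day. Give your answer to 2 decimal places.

0.17 per day

From N(t) = N₀·e^(rt): e^(r·28.3) = 2.11×10^7/177000 = 119.21.
r·28.3 = ln(119.21) = 4.7809, so r = 4.7809/28.3 = 0.16894.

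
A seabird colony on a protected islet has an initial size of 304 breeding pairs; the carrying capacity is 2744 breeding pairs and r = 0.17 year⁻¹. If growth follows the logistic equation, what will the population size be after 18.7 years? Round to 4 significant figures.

2057 breeding pairs

A = (K − N₀)/N₀ = (2744 − 304)/304 = 8.0263.
N(t) = K/(1 + A·e^(−rt)) = 2744/(1 + 8.0263×e^(−0.17×18.7)).
e^(−3.179) = 0.041627; denominator = 1 + 8.0263×0.041627 = 1.3341.
N = 2744/1.3341 = 2056.8.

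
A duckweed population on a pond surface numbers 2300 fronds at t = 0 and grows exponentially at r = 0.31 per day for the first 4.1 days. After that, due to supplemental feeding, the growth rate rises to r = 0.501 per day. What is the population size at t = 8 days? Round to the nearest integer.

Phase 1: N(4.1) = 2300·e^(0.31×4.1) = 2300·e^1.271 = 8198.15.
Phase 2 runs for 8 − 4.1 = 3.9 days at r = 0.501.
N(8) = 8198.15·e^(0.501×3.9) = 8198.15·e^1.954 = 57847.4.

57847 fronds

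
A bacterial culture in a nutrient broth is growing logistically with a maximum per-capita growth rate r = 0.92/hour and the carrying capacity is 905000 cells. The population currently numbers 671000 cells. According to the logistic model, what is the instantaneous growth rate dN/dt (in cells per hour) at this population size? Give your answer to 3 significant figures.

160000 cells per hour

dN/dt = rN(1 − N/K) = 0.92 × 671000 × (1 − 671000/905000).
1 − 671000/905000 = 0.25856; dN/dt = 0.92 × 671000 × 0.25856 = 1.59616×10^5.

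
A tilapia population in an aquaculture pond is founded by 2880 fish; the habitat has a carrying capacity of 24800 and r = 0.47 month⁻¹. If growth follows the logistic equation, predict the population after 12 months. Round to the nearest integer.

A = (K − N₀)/N₀ = (24800 − 2880)/2880 = 7.6111.
N(t) = K/(1 + A·e^(−rt)) = 24800/(1 + 7.6111×e^(−0.47×12)).
e^(−5.64) = 0.0035529; denominator = 1 + 7.6111×0.0035529 = 1.027.
N = 24800/1.027 = 24147.

24147 fish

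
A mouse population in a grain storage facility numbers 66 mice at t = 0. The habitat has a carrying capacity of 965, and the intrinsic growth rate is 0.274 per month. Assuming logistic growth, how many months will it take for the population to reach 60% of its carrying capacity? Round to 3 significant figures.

A = (K − N₀)/N₀ = (965 − 66)/66 = 13.621.
Solve 965/(1 + 13.621·e^(−0.274t)) = 579: 1 + 13.621·e^(−0.274t) = 1.6667, so e^(−0.274t) = 0.0489433.
−0.274·t = ln(0.0489433) = -3.0171, so t = 3.0171/0.274 = 11.011.

11.0 months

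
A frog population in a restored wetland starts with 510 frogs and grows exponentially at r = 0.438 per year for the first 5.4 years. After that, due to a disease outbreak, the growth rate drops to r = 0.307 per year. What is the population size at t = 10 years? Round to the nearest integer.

Phase 1: N(5.4) = 510·e^(0.438×5.4) = 510·e^2.365 = 5429.55.
Phase 2 runs for 10 − 5.4 = 4.6 years at r = 0.307.
N(10) = 5429.55·e^(0.307×4.6) = 5429.55·e^1.412 = 22288.2.

22288 frogs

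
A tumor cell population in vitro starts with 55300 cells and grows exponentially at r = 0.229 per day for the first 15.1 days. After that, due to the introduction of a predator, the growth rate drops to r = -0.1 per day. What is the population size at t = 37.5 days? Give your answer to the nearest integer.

Phase 1: N(15.1) = 55300·e^(0.229×15.1) = 55300·e^3.458 = 1.755788×10^6.
Phase 2 runs for 37.5 − 15.1 = 22.4 days at r = -0.1.
N(37.5) = 1.755788×10^6·e^(-0.1×22.4) = 1.755788×10^6·e^-2.24 = 186919.

186919 cells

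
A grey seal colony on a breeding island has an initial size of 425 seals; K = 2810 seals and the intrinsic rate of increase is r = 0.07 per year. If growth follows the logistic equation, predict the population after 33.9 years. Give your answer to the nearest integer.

A = (K − N₀)/N₀ = (2810 − 425)/425 = 5.6118.
N(t) = K/(1 + A·e^(−rt)) = 2810/(1 + 5.6118×e^(−0.07×33.9)).
e^(−2.373) = 0.093201; denominator = 1 + 5.6118×0.093201 = 1.523.
N = 2810/1.523 = 1845.02.

1845 seals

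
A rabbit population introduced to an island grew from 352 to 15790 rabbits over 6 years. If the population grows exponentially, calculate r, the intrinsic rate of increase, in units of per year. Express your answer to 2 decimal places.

From N(t) = N₀·e^(rt): e^(r·6) = 15790/352 = 44.858.
r·6 = ln(44.858) = 3.8035, so r = 3.8035/6 = 0.63392.

0.63 per year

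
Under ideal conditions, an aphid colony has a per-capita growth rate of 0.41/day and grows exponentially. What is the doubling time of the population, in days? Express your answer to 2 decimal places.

Doubling time t_d = ln(2)/r = 0.6931/0.41 = 1.6906.

1.69 days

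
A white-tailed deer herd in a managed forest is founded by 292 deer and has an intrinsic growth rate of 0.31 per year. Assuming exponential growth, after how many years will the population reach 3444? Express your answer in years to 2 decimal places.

Set N₀·e^(rt) = 3444: e^(0.31·t) = 3444/292 = 11.795.
0.31·t = ln(11.795) = 2.4676, so t = 2.4676/0.31 = 7.9601.

7.96 years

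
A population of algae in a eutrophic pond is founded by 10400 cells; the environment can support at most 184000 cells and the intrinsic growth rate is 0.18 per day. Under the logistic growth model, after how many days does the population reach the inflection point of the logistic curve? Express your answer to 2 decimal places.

Logistic growth is fastest at N = K/2 = 92000.
A = (K − N₀)/N₀ = 16.692. Set K/(1 + A·e^(−rt)) = K/2 → A·e^(−rt) = 1.
e^(−0.18t) = 1/16.692 = 0.0599078, so t = ln(16.692)/0.18 = 2.8149/0.18 = 15.639.

15.64 days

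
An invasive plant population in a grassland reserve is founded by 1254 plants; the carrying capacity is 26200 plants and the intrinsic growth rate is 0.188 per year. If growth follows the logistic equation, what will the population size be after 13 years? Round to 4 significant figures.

9608 plants

A = (K − N₀)/N₀ = (26200 − 1254)/1254 = 19.893.
N(t) = K/(1 + A·e^(−rt)) = 26200/(1 + 19.893×e^(−0.188×13)).
e^(−2.444) = 0.086813; denominator = 1 + 19.893×0.086813 = 2.727.
N = 26200/2.727 = 9607.69.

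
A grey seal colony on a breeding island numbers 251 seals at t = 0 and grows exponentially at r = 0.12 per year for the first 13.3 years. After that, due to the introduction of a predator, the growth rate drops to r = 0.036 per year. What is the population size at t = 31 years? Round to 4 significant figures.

Phase 1: N(13.3) = 251·e^(0.12×13.3) = 251·e^1.596 = 1238.25.
Phase 2 runs for 31 − 13.3 = 17.7 years at r = 0.036.
N(31) = 1238.25·e^(0.036×17.7) = 1238.25·e^0.6372 = 2341.75.

2342 seals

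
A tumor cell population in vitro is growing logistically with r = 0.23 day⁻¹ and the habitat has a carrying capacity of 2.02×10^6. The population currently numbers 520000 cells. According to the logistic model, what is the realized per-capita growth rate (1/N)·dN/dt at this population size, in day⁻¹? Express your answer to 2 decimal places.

(1/N)·dN/dt = r(1 − N/K) = 0.23 × (1 − 520000/2.02×10^6).
= 0.23 × 0.74257 = 0.17079.

0.17 per day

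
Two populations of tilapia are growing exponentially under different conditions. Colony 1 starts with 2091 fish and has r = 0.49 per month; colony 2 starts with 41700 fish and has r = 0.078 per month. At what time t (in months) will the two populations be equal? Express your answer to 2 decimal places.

Set 2091·e^(0.49t) = 41700·e^(0.078t).
e^((0.49 − 0.078)t) = 41700/2091 → e^(0.412·t) = 19.943.
0.412·t = ln(19.943) = 2.9929, so t = 2.9929/0.412 = 7.2642.

7.26 months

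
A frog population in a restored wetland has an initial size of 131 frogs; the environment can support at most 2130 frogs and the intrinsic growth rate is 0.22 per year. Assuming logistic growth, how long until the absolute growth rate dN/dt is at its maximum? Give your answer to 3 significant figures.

Logistic growth is fastest at N = K/2 = 1065.
A = (K − N₀)/N₀ = 15.26. Set K/(1 + A·e^(−rt)) = K/2 → A·e^(−rt) = 1.
e^(−0.22t) = 1/15.26 = 0.0655328, so t = ln(15.26)/0.22 = 2.7252/0.22 = 12.387.

12.4 years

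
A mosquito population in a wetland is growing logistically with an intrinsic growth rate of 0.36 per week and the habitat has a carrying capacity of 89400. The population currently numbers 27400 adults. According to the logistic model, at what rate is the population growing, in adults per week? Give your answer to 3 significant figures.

6840 adults per week

dN/dt = rN(1 − N/K) = 0.36 × 27400 × (1 − 27400/89400).
1 − 27400/89400 = 0.69351; dN/dt = 0.36 × 27400 × 0.69351 = 6840.8.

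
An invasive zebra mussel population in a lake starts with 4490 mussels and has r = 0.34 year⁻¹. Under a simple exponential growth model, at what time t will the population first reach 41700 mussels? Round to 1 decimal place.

6.6 years

Set N₀·e^(rt) = 41700: e^(0.34·t) = 41700/4490 = 9.2873.
0.34·t = ln(9.2873) = 2.2286, so t = 2.2286/0.34 = 6.5548.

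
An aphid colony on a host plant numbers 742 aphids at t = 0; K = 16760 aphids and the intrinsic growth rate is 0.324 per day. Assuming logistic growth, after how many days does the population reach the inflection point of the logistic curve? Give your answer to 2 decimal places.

Logistic growth is fastest at N = K/2 = 8380.
A = (K − N₀)/N₀ = 21.588. Set K/(1 + A·e^(−rt)) = K/2 → A·e^(−rt) = 1.
e^(−0.324t) = 1/21.588 = 0.0463229, so t = ln(21.588)/0.324 = 3.0721/0.324 = 9.4818.

9.48 days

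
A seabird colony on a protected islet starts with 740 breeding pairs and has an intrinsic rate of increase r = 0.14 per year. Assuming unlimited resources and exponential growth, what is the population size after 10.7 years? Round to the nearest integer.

3310 breeding pairs

N(t) = N₀·e^(rt) = 740 × e^(0.14×10.7) = 740 × e^1.498.
e^1.498 ≈ 4.4727, so N ≈ 740 × 4.4727 = 3309.82.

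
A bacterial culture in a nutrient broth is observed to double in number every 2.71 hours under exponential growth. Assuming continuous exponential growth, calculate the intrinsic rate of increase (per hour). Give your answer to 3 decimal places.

r = ln(2)/t_d = 0.6931/2.71 = 0.25577.

0.256 per hour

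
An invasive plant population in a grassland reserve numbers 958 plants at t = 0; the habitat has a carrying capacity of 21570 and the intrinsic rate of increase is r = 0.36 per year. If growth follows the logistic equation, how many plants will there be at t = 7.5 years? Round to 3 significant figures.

A = (K − N₀)/N₀ = (21570 − 958)/958 = 21.516.
N(t) = K/(1 + A·e^(−rt)) = 21570/(1 + 21.516×e^(−0.36×7.5)).
e^(−2.7) = 0.067206; denominator = 1 + 21.516×0.067206 = 2.446.
N = 21570/2.446 = 8818.58.

8820 plants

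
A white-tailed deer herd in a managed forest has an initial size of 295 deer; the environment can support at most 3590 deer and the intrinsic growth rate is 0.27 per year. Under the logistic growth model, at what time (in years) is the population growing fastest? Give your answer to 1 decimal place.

8.9 years

Logistic growth is fastest at N = K/2 = 1795.
A = (K − N₀)/N₀ = 11.169. Set K/(1 + A·e^(−rt)) = K/2 → A·e^(−rt) = 1.
e^(−0.27t) = 1/11.169 = 0.0895296, so t = ln(11.169)/0.27 = 2.4132/0.27 = 8.9377.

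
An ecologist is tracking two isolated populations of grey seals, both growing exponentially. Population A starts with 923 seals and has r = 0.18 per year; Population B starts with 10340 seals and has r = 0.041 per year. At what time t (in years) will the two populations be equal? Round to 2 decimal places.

17.38 years

Set 923·e^(0.18t) = 10340·e^(0.041t).
e^((0.18 − 0.041)t) = 10340/923 → e^(0.139·t) = 11.203.
0.139·t = ln(11.203) = 2.4161, so t = 2.4161/0.139 = 17.382.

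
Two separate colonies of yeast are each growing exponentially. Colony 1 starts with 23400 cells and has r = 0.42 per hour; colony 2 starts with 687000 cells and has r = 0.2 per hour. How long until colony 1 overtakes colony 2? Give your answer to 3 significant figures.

Set 23400·e^(0.42t) = 687000·e^(0.2t).
e^((0.42 − 0.2)t) = 687000/23400 → e^(0.22·t) = 29.359.
0.22·t = ln(29.359) = 3.3796, so t = 3.3796/0.22 = 15.362.

15.4 hours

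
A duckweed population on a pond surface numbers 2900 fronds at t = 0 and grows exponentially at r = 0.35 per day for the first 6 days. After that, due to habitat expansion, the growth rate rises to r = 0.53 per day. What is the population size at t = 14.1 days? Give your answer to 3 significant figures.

Phase 1: N(6) = 2900·e^(0.35×6) = 2900·e^2.1 = 23681.9.
Phase 2 runs for 14.1 − 6 = 8.1 days at r = 0.53.
N(14.1) = 23681.9·e^(0.53×8.1) = 23681.9·e^4.293 = 1.733176×10^6.

1730000 fronds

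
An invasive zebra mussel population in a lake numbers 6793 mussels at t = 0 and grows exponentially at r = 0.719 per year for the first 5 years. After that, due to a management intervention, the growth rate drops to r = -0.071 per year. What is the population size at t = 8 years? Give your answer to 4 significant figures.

199900 mussels

Phase 1: N(5) = 6793·e^(0.719×5) = 6793·e^3.595 = 247372.
Phase 2 runs for 8 − 5 = 3 years at r = -0.071.
N(8) = 247372·e^(-0.071×3) = 247372·e^-0.213 = 199915.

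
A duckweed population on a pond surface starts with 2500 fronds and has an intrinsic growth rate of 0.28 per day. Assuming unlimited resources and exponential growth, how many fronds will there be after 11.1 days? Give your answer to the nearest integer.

N(t) = N₀·e^(rt) = 2500 × e^(0.28×11.1) = 2500 × e^3.108.
e^3.108 ≈ 22.376, so N ≈ 2500 × 22.376 = 55940.6.

55941 fronds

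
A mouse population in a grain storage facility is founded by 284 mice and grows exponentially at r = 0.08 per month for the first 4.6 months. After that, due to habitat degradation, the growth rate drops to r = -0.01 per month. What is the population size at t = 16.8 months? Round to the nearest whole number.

Phase 1: N(4.6) = 284·e^(0.08×4.6) = 284·e^0.368 = 410.335.
Phase 2 runs for 16.8 − 4.6 = 12.2 months at r = -0.01.
N(16.8) = 410.335·e^(-0.01×12.2) = 410.335·e^-0.122 = 363.207.

363 mice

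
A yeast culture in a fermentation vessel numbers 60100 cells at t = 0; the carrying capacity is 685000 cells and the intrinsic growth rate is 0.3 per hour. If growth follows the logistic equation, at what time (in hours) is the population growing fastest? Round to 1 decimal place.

Logistic growth is fastest at N = K/2 = 342500.
A = (K − N₀)/N₀ = 10.398. Set K/(1 + A·e^(−rt)) = K/2 → A·e^(−rt) = 1.
e^(−0.3t) = 1/10.398 = 0.0961754, so t = ln(10.398)/0.3 = 2.3416/0.3 = 7.8053.

7.8 hours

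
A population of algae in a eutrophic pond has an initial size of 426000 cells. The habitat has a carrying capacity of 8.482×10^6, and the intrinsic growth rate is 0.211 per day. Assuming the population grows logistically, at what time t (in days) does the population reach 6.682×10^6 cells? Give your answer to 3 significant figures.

20.1 days

A = (K − N₀)/N₀ = (8.482×10^6 − 426000)/426000 = 18.911.
Solve 8.482×10^6/(1 + 18.911·e^(−0.211t)) = 6.682×10^6: 1 + 18.911·e^(−0.211t) = 1.2694, so e^(−0.211t) = 0.0142448.
−0.211·t = ln(0.0142448) = -4.2514, so t = 4.2514/0.211 = 20.149.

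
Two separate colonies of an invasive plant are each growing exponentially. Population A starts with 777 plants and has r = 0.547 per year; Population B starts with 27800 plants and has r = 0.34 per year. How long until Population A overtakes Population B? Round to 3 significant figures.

17.3 years

Set 777·e^(0.547t) = 27800·e^(0.34t).
e^((0.547 − 0.34)t) = 27800/777 → e^(0.207·t) = 35.779.
0.207·t = ln(35.779) = 3.5774, so t = 3.5774/0.207 = 17.282.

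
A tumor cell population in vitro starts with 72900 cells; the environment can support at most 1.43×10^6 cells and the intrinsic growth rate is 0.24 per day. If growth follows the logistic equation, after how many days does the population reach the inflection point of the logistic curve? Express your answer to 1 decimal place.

12.2 days

Logistic growth is fastest at N = K/2 = 715000.
A = (K − N₀)/N₀ = 18.616. Set K/(1 + A·e^(−rt)) = K/2 → A·e^(−rt) = 1.
e^(−0.24t) = 1/18.616 = 0.0537175, so t = ln(18.616)/0.24 = 2.924/0.24 = 12.183.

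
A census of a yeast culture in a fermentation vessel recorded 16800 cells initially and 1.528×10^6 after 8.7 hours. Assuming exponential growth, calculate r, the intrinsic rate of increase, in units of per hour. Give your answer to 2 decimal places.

From N(t) = N₀·e^(rt): e^(r·8.7) = 1.528×10^6/16800 = 90.952.
r·8.7 = ln(90.952) = 4.5103, so r = 4.5103/8.7 = 0.51843.

0.52 per hour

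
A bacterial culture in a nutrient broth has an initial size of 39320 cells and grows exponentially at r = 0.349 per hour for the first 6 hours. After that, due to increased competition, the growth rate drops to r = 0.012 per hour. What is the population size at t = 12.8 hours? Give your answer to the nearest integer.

346310 cells

Phase 1: N(6) = 39320·e^(0.349×6) = 39320·e^2.094 = 319173.
Phase 2 runs for 12.8 − 6 = 6.8 hours at r = 0.012.
N(12.8) = 319173·e^(0.012×6.8) = 319173·e^0.0816 = 346310.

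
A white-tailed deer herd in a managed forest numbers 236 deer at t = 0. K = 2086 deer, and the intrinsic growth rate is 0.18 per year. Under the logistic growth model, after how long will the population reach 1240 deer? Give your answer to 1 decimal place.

A = (K − N₀)/N₀ = (2086 − 236)/236 = 7.839.
Solve 2086/(1 + 7.839·e^(−0.18t)) = 1240: 1 + 7.839·e^(−0.18t) = 1.6823, so e^(−0.18t) = 0.087034.
−0.18·t = ln(0.087034) = -2.4415, so t = 2.4415/0.18 = 13.564.

13.6 years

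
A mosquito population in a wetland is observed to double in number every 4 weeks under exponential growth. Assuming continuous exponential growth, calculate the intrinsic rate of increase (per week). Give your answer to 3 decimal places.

r = ln(2)/t_d = 0.6931/4 = 0.17329.

0.173 per week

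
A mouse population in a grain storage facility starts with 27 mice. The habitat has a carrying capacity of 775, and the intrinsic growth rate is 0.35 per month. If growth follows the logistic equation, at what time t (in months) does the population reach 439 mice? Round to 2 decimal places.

A = (K − N₀)/N₀ = (775 − 27)/27 = 27.704.
Solve 775/(1 + 27.704·e^(−0.35t)) = 439: 1 + 27.704·e^(−0.35t) = 1.7654, so e^(−0.35t) = 0.0276272.
−0.35·t = ln(0.0276272) = -3.589, so t = 3.589/0.35 = 10.254.

10.25 months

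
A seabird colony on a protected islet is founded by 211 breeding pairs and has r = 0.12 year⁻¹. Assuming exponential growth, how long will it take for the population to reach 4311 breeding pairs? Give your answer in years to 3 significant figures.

Set N₀·e^(rt) = 4311: e^(0.12·t) = 4311/211 = 20.431.
0.12·t = ln(20.431) = 3.0171, so t = 3.0171/0.12 = 25.142.

25.1 years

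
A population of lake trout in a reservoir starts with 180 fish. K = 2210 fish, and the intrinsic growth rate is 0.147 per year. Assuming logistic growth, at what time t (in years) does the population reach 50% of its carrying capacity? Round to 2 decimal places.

16.48 years

A = (K − N₀)/N₀ = (2210 − 180)/180 = 11.278.
Solve 2210/(1 + 11.278·e^(−0.147t)) = 1105: 1 + 11.278·e^(−0.147t) = 2, so e^(−0.147t) = 0.08867.
−0.147·t = ln(0.08867) = -2.4228, so t = 2.4228/0.147 = 16.482.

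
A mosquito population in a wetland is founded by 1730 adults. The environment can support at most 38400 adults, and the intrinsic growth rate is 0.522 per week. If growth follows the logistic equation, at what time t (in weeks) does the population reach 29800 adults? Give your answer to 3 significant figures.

A = (K − N₀)/N₀ = (38400 − 1730)/1730 = 21.197.
Solve 38400/(1 + 21.197·e^(−0.522t)) = 29800: 1 + 21.197·e^(−0.522t) = 1.2886, so e^(−0.522t) = 0.013615.
−0.522·t = ln(0.013615) = -4.2966, so t = 4.2966/0.522 = 8.231.

8.23 weeks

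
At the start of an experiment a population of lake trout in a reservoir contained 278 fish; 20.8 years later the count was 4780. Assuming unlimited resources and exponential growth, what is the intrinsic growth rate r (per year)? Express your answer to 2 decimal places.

0.14 per year

From N(t) = N₀·e^(rt): e^(r·20.8) = 4780/278 = 17.194.
r·20.8 = ln(17.194) = 2.8446, so r = 2.8446/20.8 = 0.13676.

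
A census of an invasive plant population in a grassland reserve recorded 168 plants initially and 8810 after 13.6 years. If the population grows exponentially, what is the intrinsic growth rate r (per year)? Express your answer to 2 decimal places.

From N(t) = N₀·e^(rt): e^(r·13.6) = 8810/168 = 52.44.
r·13.6 = ln(52.44) = 3.9597, so r = 3.9597/13.6 = 0.29115.

0.29 per year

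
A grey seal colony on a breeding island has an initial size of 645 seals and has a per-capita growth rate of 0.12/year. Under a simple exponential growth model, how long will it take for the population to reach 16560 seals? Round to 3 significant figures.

27.0 years

Set N₀·e^(rt) = 16560: e^(0.12·t) = 16560/645 = 25.674.
0.12·t = ln(25.674) = 3.2455, so t = 3.2455/0.12 = 27.046.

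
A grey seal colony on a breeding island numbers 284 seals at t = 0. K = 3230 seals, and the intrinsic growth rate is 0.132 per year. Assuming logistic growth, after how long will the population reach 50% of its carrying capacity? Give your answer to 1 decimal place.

A = (K − N₀)/N₀ = (3230 − 284)/284 = 10.373.
Solve 3230/(1 + 10.373·e^(−0.132t)) = 1615: 1 + 10.373·e^(−0.132t) = 2, so e^(−0.132t) = 0.0964019.
−0.132·t = ln(0.0964019) = -2.3392, so t = 2.3392/0.132 = 17.721.

17.7 years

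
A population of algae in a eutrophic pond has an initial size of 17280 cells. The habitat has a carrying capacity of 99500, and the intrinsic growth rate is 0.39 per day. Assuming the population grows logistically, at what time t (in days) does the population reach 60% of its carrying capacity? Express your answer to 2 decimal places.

A = (K − N₀)/N₀ = (99500 − 17280)/17280 = 4.7581.
Solve 99500/(1 + 4.7581·e^(−0.39t)) = 59700: 1 + 4.7581·e^(−0.39t) = 1.6667, so e^(−0.39t) = 0.140112.
−0.39·t = ln(0.140112) = -1.9653, so t = 1.9653/0.39 = 5.0393.

5.04 days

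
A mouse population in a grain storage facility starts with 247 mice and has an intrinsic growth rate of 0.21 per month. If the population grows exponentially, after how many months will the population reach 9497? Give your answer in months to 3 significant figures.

Set N₀·e^(rt) = 9497: e^(0.21·t) = 9497/247 = 38.449.
0.21·t = ln(38.449) = 3.6493, so t = 3.6493/0.21 = 17.378.

17.4 months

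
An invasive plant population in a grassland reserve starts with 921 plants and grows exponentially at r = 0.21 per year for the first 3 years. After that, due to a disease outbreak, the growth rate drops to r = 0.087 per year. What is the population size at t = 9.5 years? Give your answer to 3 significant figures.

3040 plants

Phase 1: N(3) = 921·e^(0.21×3) = 921·e^0.63 = 1729.28.
Phase 2 runs for 9.5 − 3 = 6.5 years at r = 0.087.
N(9.5) = 1729.28·e^(0.087×6.5) = 1729.28·e^0.5655 = 3044.1.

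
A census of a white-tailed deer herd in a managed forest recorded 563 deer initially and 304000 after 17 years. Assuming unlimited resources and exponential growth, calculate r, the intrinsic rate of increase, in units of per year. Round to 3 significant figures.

From N(t) = N₀·e^(rt): e^(r·17) = 304000/563 = 539.96.
r·17 = ln(539.96) = 6.2915, so r = 6.2915/17 = 0.37009.

0.370 per year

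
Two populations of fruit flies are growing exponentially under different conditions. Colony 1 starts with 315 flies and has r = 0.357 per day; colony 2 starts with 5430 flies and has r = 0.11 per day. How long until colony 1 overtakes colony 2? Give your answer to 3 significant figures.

Set 315·e^(0.357t) = 5430·e^(0.11t).
e^((0.357 − 0.11)t) = 5430/315 → e^(0.247·t) = 17.238.
0.247·t = ln(17.238) = 2.8471, so t = 2.8471/0.247 = 11.527.

11.5 days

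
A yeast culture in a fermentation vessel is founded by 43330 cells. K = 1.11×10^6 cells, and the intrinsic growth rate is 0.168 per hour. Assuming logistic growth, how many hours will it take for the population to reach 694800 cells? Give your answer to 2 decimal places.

22.13 hours

A = (K − N₀)/N₀ = (1.11×10^6 − 43330)/43330 = 24.617.
Solve 1.11×10^6/(1 + 24.617·e^(−0.168t)) = 694800: 1 + 24.617·e^(−0.168t) = 1.5976, so e^(−0.168t) = 0.0242748.
−0.168·t = ln(0.0242748) = -3.7183, so t = 3.7183/0.168 = 22.133.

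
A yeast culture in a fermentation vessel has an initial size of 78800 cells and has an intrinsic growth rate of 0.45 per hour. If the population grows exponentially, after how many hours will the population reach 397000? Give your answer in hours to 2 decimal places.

Set N₀·e^(rt) = 397000: e^(0.45·t) = 397000/78800 = 5.0381.
0.45·t = ln(5.0381) = 1.617, so t = 1.617/0.45 = 3.5934.

3.59 hours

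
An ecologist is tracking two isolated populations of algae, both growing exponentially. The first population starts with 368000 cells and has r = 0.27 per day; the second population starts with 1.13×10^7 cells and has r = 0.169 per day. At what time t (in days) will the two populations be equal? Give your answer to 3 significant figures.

33.9 days

Set 368000·e^(0.27t) = 1.13×10^7·e^(0.169t).
e^((0.27 − 0.169)t) = 1.13×10^7/368000 → e^(0.101·t) = 30.707.
0.101·t = ln(30.707) = 3.4245, so t = 3.4245/0.101 = 33.906.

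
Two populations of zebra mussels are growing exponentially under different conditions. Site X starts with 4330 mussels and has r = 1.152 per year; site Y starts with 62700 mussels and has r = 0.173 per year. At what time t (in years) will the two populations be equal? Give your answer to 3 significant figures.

2.73 years

Set 4330·e^(1.152t) = 62700·e^(0.173t).
e^((1.152 − 0.173)t) = 62700/4330 → e^(0.979·t) = 14.48.
0.979·t = ln(14.48) = 2.6728, so t = 2.6728/0.979 = 2.7301.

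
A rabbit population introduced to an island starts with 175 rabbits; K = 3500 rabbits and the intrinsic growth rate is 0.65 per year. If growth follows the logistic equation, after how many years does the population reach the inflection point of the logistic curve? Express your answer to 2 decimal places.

Logistic growth is fastest at N = K/2 = 1750.
A = (K − N₀)/N₀ = 19. Set K/(1 + A·e^(−rt)) = K/2 → A·e^(−rt) = 1.
e^(−0.65t) = 1/19 = 0.0526316, so t = ln(19)/0.65 = 2.9444/0.65 = 4.5299.

4.53 years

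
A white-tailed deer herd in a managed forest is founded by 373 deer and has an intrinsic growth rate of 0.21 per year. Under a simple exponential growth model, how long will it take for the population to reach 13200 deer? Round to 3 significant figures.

Set N₀·e^(rt) = 13200: e^(0.21·t) = 13200/373 = 35.389.
0.21·t = ln(35.389) = 3.5664, so t = 3.5664/0.21 = 16.983.

17.0 years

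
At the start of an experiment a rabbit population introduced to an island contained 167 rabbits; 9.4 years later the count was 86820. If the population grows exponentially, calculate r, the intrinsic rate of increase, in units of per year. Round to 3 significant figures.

From N(t) = N₀·e^(rt): e^(r·9.4) = 86820/167 = 519.88.
r·9.4 = ln(519.88) = 6.2536, so r = 6.2536/9.4 = 0.66528.

0.665 per year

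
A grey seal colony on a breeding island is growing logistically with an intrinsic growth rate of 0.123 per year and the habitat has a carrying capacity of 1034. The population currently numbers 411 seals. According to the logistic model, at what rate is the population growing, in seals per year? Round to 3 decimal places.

30.459 seals per year

dN/dt = rN(1 − N/K) = 0.123 × 411 × (1 − 411/1034).
1 − 411/1034 = 0.60251; dN/dt = 0.123 × 411 × 0.60251 = 30.459.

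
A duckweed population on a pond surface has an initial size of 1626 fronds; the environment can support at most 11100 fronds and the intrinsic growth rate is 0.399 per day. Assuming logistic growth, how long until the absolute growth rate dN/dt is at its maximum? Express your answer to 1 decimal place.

4.4 days

Logistic growth is fastest at N = K/2 = 5550.
A = (K − N₀)/N₀ = 5.8266. Set K/(1 + A·e^(−rt)) = K/2 → A·e^(−rt) = 1.
e^(−0.399t) = 1/5.8266 = 0.171628, so t = ln(5.8266)/0.399 = 1.7624/0.399 = 4.4171.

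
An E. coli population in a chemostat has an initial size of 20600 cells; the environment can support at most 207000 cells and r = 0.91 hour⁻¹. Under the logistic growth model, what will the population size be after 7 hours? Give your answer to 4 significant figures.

203800 cells

A = (K − N₀)/N₀ = (207000 − 20600)/20600 = 9.0485.
N(t) = K/(1 + A·e^(−rt)) = 207000/(1 + 9.0485×e^(−0.91×7)).
e^(−6.37) = 0.0017122; denominator = 1 + 9.0485×0.0017122 = 1.0155.
N = 207000/1.0155 = 203842.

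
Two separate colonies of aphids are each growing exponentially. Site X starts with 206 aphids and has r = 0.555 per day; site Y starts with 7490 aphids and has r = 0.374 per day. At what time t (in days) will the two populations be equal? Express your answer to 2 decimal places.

19.85 days

Set 206·e^(0.555t) = 7490·e^(0.374t).
e^((0.555 − 0.374)t) = 7490/206 → e^(0.181·t) = 36.359.
0.181·t = ln(36.359) = 3.5934, so t = 3.5934/0.181 = 19.853.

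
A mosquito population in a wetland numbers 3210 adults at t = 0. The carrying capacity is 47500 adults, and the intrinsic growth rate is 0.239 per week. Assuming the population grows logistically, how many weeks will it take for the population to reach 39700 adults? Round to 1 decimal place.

A = (K − N₀)/N₀ = (47500 − 3210)/3210 = 13.798.
Solve 47500/(1 + 13.798·e^(−0.239t)) = 39700: 1 + 13.798·e^(−0.239t) = 1.1965, so e^(−0.239t) = 0.0142398.
−0.239·t = ln(0.0142398) = -4.2517, so t = 4.2517/0.239 = 17.79.

17.8 weeks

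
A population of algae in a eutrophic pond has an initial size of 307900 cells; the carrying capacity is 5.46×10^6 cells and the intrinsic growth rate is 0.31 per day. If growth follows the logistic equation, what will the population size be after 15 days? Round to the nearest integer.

A = (K − N₀)/N₀ = (5.46×10^6 − 307900)/307900 = 16.733.
N(t) = K/(1 + A·e^(−rt)) = 5.46×10^6/(1 + 16.733×e^(−0.31×15)).
e^(−4.65) = 0.0095616; denominator = 1 + 16.733×0.0095616 = 1.16.
N = 5.46×10^6/1.16 = 4.706919×10^6.

4706919 cells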